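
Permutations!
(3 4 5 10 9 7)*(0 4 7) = (0 4 5 10 9)(3 7) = [4, 1, 2, 7, 5, 10, 6, 3, 8, 0, 9]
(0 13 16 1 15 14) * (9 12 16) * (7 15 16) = (0 13 9 12 7 15 14)(1 16) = [13, 16, 2, 3, 4, 5, 6, 15, 8, 12, 10, 11, 7, 9, 0, 14, 1]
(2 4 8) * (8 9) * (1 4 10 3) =[0, 4, 10, 1, 9, 5, 6, 7, 2, 8, 3] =(1 4 9 8 2 10 3)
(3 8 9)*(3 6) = (3 8 9 6) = [0, 1, 2, 8, 4, 5, 3, 7, 9, 6]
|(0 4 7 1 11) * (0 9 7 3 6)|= 4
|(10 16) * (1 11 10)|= 4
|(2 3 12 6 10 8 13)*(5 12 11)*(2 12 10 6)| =8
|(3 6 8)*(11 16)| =6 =|(3 6 8)(11 16)|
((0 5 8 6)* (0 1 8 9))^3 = (9)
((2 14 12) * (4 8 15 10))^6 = ((2 14 12)(4 8 15 10))^6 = (4 15)(8 10)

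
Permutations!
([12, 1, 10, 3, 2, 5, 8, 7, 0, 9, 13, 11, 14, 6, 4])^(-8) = (0 12 14 4 2 10 13 6 8)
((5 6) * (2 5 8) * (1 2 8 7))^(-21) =((8)(1 2 5 6 7))^(-21) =(8)(1 7 6 5 2)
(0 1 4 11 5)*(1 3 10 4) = (0 3 10 4 11 5) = [3, 1, 2, 10, 11, 0, 6, 7, 8, 9, 4, 5]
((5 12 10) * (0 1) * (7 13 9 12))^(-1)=(0 1)(5 10 12 9 13 7)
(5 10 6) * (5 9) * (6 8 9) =(5 10 8 9) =[0, 1, 2, 3, 4, 10, 6, 7, 9, 5, 8]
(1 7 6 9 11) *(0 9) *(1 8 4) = (0 9 11 8 4 1 7 6) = [9, 7, 2, 3, 1, 5, 0, 6, 4, 11, 10, 8]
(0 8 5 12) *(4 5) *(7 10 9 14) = (0 8 4 5 12)(7 10 9 14) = [8, 1, 2, 3, 5, 12, 6, 10, 4, 14, 9, 11, 0, 13, 7]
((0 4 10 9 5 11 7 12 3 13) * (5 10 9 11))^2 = (0 9 11 12 13 4 10 7 3)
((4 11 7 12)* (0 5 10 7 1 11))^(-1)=(0 4 12 7 10 5)(1 11)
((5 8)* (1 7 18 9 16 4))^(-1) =(1 4 16 9 18 7)(5 8)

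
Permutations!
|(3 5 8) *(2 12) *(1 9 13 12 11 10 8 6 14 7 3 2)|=20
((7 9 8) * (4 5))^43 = ((4 5)(7 9 8))^43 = (4 5)(7 9 8)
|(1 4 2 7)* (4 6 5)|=|(1 6 5 4 2 7)|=6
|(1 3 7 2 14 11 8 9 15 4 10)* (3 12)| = |(1 12 3 7 2 14 11 8 9 15 4 10)| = 12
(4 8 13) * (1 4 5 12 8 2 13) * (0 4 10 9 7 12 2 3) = [4, 10, 13, 0, 3, 2, 6, 12, 1, 7, 9, 11, 8, 5] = (0 4 3)(1 10 9 7 12 8)(2 13 5)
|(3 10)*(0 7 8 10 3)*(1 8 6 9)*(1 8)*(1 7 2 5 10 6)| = 12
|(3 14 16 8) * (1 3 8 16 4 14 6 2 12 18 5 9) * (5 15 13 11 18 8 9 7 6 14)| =|(1 3 14 4 5 7 6 2 12 8 9)(11 18 15 13)| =44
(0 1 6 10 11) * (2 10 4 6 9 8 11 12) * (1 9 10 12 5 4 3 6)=[9, 10, 12, 6, 1, 4, 3, 7, 11, 8, 5, 0, 2]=(0 9 8 11)(1 10 5 4)(2 12)(3 6)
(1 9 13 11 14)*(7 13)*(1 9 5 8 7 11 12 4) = (1 5 8 7 13 12 4)(9 11 14) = [0, 5, 2, 3, 1, 8, 6, 13, 7, 11, 10, 14, 4, 12, 9]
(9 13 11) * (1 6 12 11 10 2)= [0, 6, 1, 3, 4, 5, 12, 7, 8, 13, 2, 9, 11, 10]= (1 6 12 11 9 13 10 2)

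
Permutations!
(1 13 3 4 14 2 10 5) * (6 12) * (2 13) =(1 2 10 5)(3 4 14 13)(6 12) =[0, 2, 10, 4, 14, 1, 12, 7, 8, 9, 5, 11, 6, 3, 13]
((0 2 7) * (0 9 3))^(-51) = ((0 2 7 9 3))^(-51) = (0 3 9 7 2)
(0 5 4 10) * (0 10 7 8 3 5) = [0, 1, 2, 5, 7, 4, 6, 8, 3, 9, 10] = (10)(3 5 4 7 8)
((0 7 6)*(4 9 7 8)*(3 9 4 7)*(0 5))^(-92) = (9)(0 6 8 5 7)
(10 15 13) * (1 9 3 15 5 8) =(1 9 3 15 13 10 5 8) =[0, 9, 2, 15, 4, 8, 6, 7, 1, 3, 5, 11, 12, 10, 14, 13]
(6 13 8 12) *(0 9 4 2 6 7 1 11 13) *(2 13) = (0 9 4 13 8 12 7 1 11 2 6) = [9, 11, 6, 3, 13, 5, 0, 1, 12, 4, 10, 2, 7, 8]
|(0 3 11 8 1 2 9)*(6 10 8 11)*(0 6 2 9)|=|(11)(0 3 2)(1 9 6 10 8)|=15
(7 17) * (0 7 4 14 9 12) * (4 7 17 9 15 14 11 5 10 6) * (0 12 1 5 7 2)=[17, 5, 0, 3, 11, 10, 4, 9, 8, 1, 6, 7, 12, 13, 15, 14, 16, 2]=(0 17 2)(1 5 10 6 4 11 7 9)(14 15)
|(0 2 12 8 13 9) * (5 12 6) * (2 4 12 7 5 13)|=|(0 4 12 8 2 6 13 9)(5 7)|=8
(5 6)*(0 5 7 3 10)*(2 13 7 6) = (0 5 2 13 7 3 10) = [5, 1, 13, 10, 4, 2, 6, 3, 8, 9, 0, 11, 12, 7]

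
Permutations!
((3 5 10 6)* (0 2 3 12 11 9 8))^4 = ((0 2 3 5 10 6 12 11 9 8))^4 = (0 10 9 3 12)(2 6 8 5 11)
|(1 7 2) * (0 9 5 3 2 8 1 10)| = |(0 9 5 3 2 10)(1 7 8)| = 6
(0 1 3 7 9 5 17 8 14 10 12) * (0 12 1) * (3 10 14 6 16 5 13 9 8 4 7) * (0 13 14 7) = (0 13 9 14 7 8 6 16 5 17 4)(1 10) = [13, 10, 2, 3, 0, 17, 16, 8, 6, 14, 1, 11, 12, 9, 7, 15, 5, 4]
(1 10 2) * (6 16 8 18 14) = (1 10 2)(6 16 8 18 14) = [0, 10, 1, 3, 4, 5, 16, 7, 18, 9, 2, 11, 12, 13, 6, 15, 8, 17, 14]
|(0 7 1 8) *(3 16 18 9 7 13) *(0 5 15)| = 11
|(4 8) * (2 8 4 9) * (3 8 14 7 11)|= 7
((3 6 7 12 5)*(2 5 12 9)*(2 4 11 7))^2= ((12)(2 5 3 6)(4 11 7 9))^2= (12)(2 3)(4 7)(5 6)(9 11)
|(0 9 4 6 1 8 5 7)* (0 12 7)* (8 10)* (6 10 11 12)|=30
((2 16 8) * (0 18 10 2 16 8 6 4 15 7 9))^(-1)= (0 9 7 15 4 6 16 8 2 10 18)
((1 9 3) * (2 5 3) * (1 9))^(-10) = ((2 5 3 9))^(-10) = (2 3)(5 9)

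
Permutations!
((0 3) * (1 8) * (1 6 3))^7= (0 8 3 1 6)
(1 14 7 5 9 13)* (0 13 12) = (0 13 1 14 7 5 9 12) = [13, 14, 2, 3, 4, 9, 6, 5, 8, 12, 10, 11, 0, 1, 7]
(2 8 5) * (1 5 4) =(1 5 2 8 4) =[0, 5, 8, 3, 1, 2, 6, 7, 4]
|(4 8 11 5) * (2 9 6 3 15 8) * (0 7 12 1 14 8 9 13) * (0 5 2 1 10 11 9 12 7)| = 14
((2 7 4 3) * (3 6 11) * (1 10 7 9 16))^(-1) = ((1 10 7 4 6 11 3 2 9 16))^(-1) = (1 16 9 2 3 11 6 4 7 10)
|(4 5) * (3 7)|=|(3 7)(4 5)|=2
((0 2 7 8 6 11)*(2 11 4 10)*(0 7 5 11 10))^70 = (0 6 7 5 10 4 8 11 2)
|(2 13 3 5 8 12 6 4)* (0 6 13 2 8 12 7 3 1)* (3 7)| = 9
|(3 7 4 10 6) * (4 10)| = 4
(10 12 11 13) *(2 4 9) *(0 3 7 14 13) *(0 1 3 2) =(0 2 4 9)(1 3 7 14 13 10 12 11) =[2, 3, 4, 7, 9, 5, 6, 14, 8, 0, 12, 1, 11, 10, 13]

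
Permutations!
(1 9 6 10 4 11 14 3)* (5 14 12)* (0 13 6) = [13, 9, 2, 1, 11, 14, 10, 7, 8, 0, 4, 12, 5, 6, 3] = (0 13 6 10 4 11 12 5 14 3 1 9)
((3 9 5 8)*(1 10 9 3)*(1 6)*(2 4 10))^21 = (1 5 4 6 9 2 8 10)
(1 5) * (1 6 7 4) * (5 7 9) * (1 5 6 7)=[0, 1, 2, 3, 5, 7, 9, 4, 8, 6]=(4 5 7)(6 9)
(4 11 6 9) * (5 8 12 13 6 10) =(4 11 10 5 8 12 13 6 9) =[0, 1, 2, 3, 11, 8, 9, 7, 12, 4, 5, 10, 13, 6]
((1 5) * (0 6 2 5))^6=((0 6 2 5 1))^6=(0 6 2 5 1)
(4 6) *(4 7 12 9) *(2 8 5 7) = [0, 1, 8, 3, 6, 7, 2, 12, 5, 4, 10, 11, 9] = (2 8 5 7 12 9 4 6)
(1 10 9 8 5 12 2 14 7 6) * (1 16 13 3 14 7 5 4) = (1 10 9 8 4)(2 7 6 16 13 3 14 5 12) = [0, 10, 7, 14, 1, 12, 16, 6, 4, 8, 9, 11, 2, 3, 5, 15, 13]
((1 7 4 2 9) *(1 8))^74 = (1 4 9)(2 8 7)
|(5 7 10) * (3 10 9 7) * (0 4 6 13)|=|(0 4 6 13)(3 10 5)(7 9)|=12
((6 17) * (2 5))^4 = ((2 5)(6 17))^4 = (17)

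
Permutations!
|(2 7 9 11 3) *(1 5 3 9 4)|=6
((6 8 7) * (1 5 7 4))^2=((1 5 7 6 8 4))^2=(1 7 8)(4 5 6)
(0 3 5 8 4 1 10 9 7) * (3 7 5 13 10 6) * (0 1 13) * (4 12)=(0 7 1 6 3)(4 13 10 9 5 8 12)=[7, 6, 2, 0, 13, 8, 3, 1, 12, 5, 9, 11, 4, 10]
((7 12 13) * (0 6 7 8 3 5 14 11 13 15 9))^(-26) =((0 6 7 12 15 9)(3 5 14 11 13 8))^(-26) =(0 15 7)(3 13 14)(5 8 11)(6 9 12)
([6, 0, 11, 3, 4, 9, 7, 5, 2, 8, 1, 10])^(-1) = [1, 10, 8, 3, 4, 7, 0, 6, 9, 5, 11, 2]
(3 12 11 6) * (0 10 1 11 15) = (0 10 1 11 6 3 12 15) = [10, 11, 2, 12, 4, 5, 3, 7, 8, 9, 1, 6, 15, 13, 14, 0]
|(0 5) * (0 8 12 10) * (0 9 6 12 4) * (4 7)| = 20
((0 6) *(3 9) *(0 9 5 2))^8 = (0 9 5)(2 6 3)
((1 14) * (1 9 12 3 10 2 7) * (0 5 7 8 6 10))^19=(0 1 12 5 14 3 7 9)(2 10 6 8)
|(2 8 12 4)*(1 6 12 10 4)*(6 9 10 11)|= 9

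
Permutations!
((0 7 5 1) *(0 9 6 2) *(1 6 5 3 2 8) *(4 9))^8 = ((0 7 3 2)(1 4 9 5 6 8))^8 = (1 9 6)(4 5 8)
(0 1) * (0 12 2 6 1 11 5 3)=(0 11 5 3)(1 12 2 6)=[11, 12, 6, 0, 4, 3, 1, 7, 8, 9, 10, 5, 2]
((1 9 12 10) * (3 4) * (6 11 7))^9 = (1 9 12 10)(3 4)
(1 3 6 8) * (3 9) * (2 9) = (1 2 9 3 6 8) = [0, 2, 9, 6, 4, 5, 8, 7, 1, 3]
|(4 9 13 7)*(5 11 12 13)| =7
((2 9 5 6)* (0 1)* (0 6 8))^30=(0 6 9 8 1 2 5)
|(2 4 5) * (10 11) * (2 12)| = 4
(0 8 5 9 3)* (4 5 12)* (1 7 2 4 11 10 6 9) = (0 8 12 11 10 6 9 3)(1 7 2 4 5) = [8, 7, 4, 0, 5, 1, 9, 2, 12, 3, 6, 10, 11]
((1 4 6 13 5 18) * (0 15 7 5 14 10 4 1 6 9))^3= ((0 15 7 5 18 6 13 14 10 4 9))^3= (0 5 13 4 15 18 14 9 7 6 10)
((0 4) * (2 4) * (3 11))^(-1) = ((0 2 4)(3 11))^(-1) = (0 4 2)(3 11)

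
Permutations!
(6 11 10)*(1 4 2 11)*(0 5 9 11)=(0 5 9 11 10 6 1 4 2)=[5, 4, 0, 3, 2, 9, 1, 7, 8, 11, 6, 10]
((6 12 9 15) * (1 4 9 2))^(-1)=((1 4 9 15 6 12 2))^(-1)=(1 2 12 6 15 9 4)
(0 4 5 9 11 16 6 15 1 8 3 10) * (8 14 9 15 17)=(0 4 5 15 1 14 9 11 16 6 17 8 3 10)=[4, 14, 2, 10, 5, 15, 17, 7, 3, 11, 0, 16, 12, 13, 9, 1, 6, 8]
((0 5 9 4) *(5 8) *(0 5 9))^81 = (0 8 9 4 5)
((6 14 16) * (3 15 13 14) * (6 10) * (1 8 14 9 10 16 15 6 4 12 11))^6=((16)(1 8 14 15 13 9 10 4 12 11)(3 6))^6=(16)(1 10 14 12 13)(4 15 11 9 8)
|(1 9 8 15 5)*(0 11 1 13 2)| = 9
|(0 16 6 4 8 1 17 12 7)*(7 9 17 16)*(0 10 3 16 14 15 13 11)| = 39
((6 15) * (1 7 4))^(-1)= ((1 7 4)(6 15))^(-1)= (1 4 7)(6 15)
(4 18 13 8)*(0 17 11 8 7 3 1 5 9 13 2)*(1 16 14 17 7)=(0 7 3 16 14 17 11 8 4 18 2)(1 5 9 13)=[7, 5, 0, 16, 18, 9, 6, 3, 4, 13, 10, 8, 12, 1, 17, 15, 14, 11, 2]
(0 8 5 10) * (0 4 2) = (0 8 5 10 4 2) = [8, 1, 0, 3, 2, 10, 6, 7, 5, 9, 4]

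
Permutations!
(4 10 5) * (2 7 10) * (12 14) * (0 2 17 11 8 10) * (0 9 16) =(0 2 7 9 16)(4 17 11 8 10 5)(12 14) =[2, 1, 7, 3, 17, 4, 6, 9, 10, 16, 5, 8, 14, 13, 12, 15, 0, 11]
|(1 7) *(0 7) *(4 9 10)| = 3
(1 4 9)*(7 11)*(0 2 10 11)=(0 2 10 11 7)(1 4 9)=[2, 4, 10, 3, 9, 5, 6, 0, 8, 1, 11, 7]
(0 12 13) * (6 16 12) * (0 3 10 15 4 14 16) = (0 6)(3 10 15 4 14 16 12 13) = [6, 1, 2, 10, 14, 5, 0, 7, 8, 9, 15, 11, 13, 3, 16, 4, 12]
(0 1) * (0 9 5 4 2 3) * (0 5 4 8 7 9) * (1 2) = (0 2 3 5 8 7 9 4 1) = [2, 0, 3, 5, 1, 8, 6, 9, 7, 4]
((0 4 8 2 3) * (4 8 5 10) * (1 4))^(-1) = ((0 8 2 3)(1 4 5 10))^(-1) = (0 3 2 8)(1 10 5 4)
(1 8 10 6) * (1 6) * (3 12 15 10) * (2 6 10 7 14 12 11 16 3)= (1 8 2 6 10)(3 11 16)(7 14 12 15)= [0, 8, 6, 11, 4, 5, 10, 14, 2, 9, 1, 16, 15, 13, 12, 7, 3]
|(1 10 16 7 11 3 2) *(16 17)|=|(1 10 17 16 7 11 3 2)|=8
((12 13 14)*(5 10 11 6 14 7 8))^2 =((5 10 11 6 14 12 13 7 8))^2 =(5 11 14 13 8 10 6 12 7)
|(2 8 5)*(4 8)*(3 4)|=|(2 3 4 8 5)|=5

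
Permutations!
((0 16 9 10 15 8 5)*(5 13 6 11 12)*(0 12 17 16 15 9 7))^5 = ((0 15 8 13 6 11 17 16 7)(5 12)(9 10))^5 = (0 11 15 17 8 16 13 7 6)(5 12)(9 10)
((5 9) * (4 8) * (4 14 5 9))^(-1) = ((4 8 14 5))^(-1) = (4 5 14 8)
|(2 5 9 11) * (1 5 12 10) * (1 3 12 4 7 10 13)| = |(1 5 9 11 2 4 7 10 3 12 13)| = 11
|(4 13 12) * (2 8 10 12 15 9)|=|(2 8 10 12 4 13 15 9)|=8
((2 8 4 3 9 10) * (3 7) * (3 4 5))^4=((2 8 5 3 9 10)(4 7))^4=(2 9 5)(3 8 10)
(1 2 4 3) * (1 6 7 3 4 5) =(1 2 5)(3 6 7) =[0, 2, 5, 6, 4, 1, 7, 3]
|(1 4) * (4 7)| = |(1 7 4)| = 3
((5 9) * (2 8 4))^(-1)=(2 4 8)(5 9)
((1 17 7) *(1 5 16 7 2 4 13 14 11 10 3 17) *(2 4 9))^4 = (3 14 17 11 4 10 13)(5 16 7)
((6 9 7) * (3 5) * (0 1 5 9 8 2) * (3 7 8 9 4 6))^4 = (0 3 8 5 6)(1 4 2 7 9)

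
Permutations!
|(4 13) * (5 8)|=2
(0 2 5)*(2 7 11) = (0 7 11 2 5) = [7, 1, 5, 3, 4, 0, 6, 11, 8, 9, 10, 2]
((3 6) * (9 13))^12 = (13)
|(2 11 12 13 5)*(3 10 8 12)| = 8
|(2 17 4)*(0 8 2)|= |(0 8 2 17 4)|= 5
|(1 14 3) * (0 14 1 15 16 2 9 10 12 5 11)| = 11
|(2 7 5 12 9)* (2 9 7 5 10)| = |(2 5 12 7 10)| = 5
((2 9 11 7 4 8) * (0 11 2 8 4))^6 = (11)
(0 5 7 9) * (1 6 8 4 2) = (0 5 7 9)(1 6 8 4 2) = [5, 6, 1, 3, 2, 7, 8, 9, 4, 0]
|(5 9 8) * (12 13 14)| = |(5 9 8)(12 13 14)| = 3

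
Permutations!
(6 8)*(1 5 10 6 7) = (1 5 10 6 8 7) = [0, 5, 2, 3, 4, 10, 8, 1, 7, 9, 6]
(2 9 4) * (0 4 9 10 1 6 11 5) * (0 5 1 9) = (0 4 2 10 9)(1 6 11) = [4, 6, 10, 3, 2, 5, 11, 7, 8, 0, 9, 1]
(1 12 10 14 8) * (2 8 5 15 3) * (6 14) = (1 12 10 6 14 5 15 3 2 8) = [0, 12, 8, 2, 4, 15, 14, 7, 1, 9, 6, 11, 10, 13, 5, 3]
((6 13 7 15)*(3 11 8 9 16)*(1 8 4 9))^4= ((1 8)(3 11 4 9 16)(6 13 7 15))^4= (3 16 9 4 11)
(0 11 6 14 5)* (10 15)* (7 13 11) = (0 7 13 11 6 14 5)(10 15) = [7, 1, 2, 3, 4, 0, 14, 13, 8, 9, 15, 6, 12, 11, 5, 10]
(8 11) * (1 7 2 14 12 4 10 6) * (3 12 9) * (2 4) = (1 7 4 10 6)(2 14 9 3 12)(8 11) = [0, 7, 14, 12, 10, 5, 1, 4, 11, 3, 6, 8, 2, 13, 9]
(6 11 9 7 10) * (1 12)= (1 12)(6 11 9 7 10)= [0, 12, 2, 3, 4, 5, 11, 10, 8, 7, 6, 9, 1]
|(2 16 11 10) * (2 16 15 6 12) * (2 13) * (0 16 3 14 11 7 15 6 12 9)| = |(0 16 7 15 12 13 2 6 9)(3 14 11 10)| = 36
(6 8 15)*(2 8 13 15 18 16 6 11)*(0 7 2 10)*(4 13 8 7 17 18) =(0 17 18 16 6 8 4 13 15 11 10)(2 7) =[17, 1, 7, 3, 13, 5, 8, 2, 4, 9, 0, 10, 12, 15, 14, 11, 6, 18, 16]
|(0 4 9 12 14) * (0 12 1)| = |(0 4 9 1)(12 14)| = 4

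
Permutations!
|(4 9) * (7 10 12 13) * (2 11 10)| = |(2 11 10 12 13 7)(4 9)| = 6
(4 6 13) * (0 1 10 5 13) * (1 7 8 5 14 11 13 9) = [7, 10, 2, 3, 6, 9, 0, 8, 5, 1, 14, 13, 12, 4, 11] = (0 7 8 5 9 1 10 14 11 13 4 6)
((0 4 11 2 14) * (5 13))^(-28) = (0 11 14 4 2)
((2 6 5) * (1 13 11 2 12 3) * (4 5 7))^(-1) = ((1 13 11 2 6 7 4 5 12 3))^(-1) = (1 3 12 5 4 7 6 2 11 13)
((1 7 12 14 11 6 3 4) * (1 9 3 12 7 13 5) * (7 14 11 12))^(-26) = (1 13 5)(3 4 9)(6 11 12 14 7)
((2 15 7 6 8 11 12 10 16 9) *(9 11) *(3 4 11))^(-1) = ((2 15 7 6 8 9)(3 4 11 12 10 16))^(-1) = (2 9 8 6 7 15)(3 16 10 12 11 4)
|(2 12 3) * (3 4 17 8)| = 6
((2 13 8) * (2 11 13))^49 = ((8 11 13))^49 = (8 11 13)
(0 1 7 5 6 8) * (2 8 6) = (0 1 7 5 2 8) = [1, 7, 8, 3, 4, 2, 6, 5, 0]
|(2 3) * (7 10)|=2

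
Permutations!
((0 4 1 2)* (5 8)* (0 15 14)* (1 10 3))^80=(15)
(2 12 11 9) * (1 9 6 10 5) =(1 9 2 12 11 6 10 5) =[0, 9, 12, 3, 4, 1, 10, 7, 8, 2, 5, 6, 11]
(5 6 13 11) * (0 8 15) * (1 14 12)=(0 8 15)(1 14 12)(5 6 13 11)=[8, 14, 2, 3, 4, 6, 13, 7, 15, 9, 10, 5, 1, 11, 12, 0]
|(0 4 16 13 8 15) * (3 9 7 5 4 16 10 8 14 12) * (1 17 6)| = |(0 16 13 14 12 3 9 7 5 4 10 8 15)(1 17 6)| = 39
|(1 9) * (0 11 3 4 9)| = 6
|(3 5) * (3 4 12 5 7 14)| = 3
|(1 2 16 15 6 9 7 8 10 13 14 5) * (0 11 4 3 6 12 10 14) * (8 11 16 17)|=6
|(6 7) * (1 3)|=|(1 3)(6 7)|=2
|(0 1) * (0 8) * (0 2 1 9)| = |(0 9)(1 8 2)| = 6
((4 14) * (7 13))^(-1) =(4 14)(7 13)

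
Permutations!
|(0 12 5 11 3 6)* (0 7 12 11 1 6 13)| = 20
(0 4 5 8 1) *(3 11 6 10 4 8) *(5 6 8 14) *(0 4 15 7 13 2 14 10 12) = [10, 4, 14, 11, 6, 3, 12, 13, 1, 9, 15, 8, 0, 2, 5, 7] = (0 10 15 7 13 2 14 5 3 11 8 1 4 6 12)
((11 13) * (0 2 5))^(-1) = ((0 2 5)(11 13))^(-1) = (0 5 2)(11 13)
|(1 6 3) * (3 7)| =|(1 6 7 3)| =4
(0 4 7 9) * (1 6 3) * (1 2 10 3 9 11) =[4, 6, 10, 2, 7, 5, 9, 11, 8, 0, 3, 1] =(0 4 7 11 1 6 9)(2 10 3)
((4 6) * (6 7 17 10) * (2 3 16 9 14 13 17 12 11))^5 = (2 13 7 16 10 11 14 4 3 17 12 9 6)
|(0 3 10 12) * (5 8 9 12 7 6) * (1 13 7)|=|(0 3 10 1 13 7 6 5 8 9 12)|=11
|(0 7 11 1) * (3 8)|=4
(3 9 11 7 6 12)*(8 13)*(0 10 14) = [10, 1, 2, 9, 4, 5, 12, 6, 13, 11, 14, 7, 3, 8, 0] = (0 10 14)(3 9 11 7 6 12)(8 13)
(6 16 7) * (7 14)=(6 16 14 7)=[0, 1, 2, 3, 4, 5, 16, 6, 8, 9, 10, 11, 12, 13, 7, 15, 14]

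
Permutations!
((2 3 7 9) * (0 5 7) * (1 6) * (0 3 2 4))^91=(0 5 7 9 4)(1 6)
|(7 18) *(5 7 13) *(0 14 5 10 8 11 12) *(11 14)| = |(0 11 12)(5 7 18 13 10 8 14)| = 21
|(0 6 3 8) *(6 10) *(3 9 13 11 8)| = 7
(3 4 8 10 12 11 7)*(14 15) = [0, 1, 2, 4, 8, 5, 6, 3, 10, 9, 12, 7, 11, 13, 15, 14] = (3 4 8 10 12 11 7)(14 15)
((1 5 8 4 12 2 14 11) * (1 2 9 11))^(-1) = (1 14 2 11 9 12 4 8 5)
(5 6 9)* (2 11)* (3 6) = (2 11)(3 6 9 5) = [0, 1, 11, 6, 4, 3, 9, 7, 8, 5, 10, 2]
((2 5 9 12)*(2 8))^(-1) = ((2 5 9 12 8))^(-1) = (2 8 12 9 5)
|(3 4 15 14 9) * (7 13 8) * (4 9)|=6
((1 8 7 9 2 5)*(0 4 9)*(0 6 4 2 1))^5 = (0 5 2)(1 9 4 6 7 8)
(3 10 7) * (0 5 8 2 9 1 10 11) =[5, 10, 9, 11, 4, 8, 6, 3, 2, 1, 7, 0] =(0 5 8 2 9 1 10 7 3 11)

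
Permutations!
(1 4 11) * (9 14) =(1 4 11)(9 14) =[0, 4, 2, 3, 11, 5, 6, 7, 8, 14, 10, 1, 12, 13, 9]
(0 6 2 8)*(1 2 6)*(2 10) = [1, 10, 8, 3, 4, 5, 6, 7, 0, 9, 2] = (0 1 10 2 8)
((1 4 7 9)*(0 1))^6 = (0 1 4 7 9)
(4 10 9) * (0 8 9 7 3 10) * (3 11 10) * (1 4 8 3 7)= [3, 4, 2, 7, 0, 5, 6, 11, 9, 8, 1, 10]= (0 3 7 11 10 1 4)(8 9)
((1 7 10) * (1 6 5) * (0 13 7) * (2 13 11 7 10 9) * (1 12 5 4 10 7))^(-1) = (0 1 11)(2 9 7 13)(4 6 10)(5 12)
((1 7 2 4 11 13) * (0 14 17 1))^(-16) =(0 17 7 4 13 14 1 2 11)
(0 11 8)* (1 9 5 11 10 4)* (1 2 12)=(0 10 4 2 12 1 9 5 11 8)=[10, 9, 12, 3, 2, 11, 6, 7, 0, 5, 4, 8, 1]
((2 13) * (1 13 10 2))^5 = (1 13)(2 10)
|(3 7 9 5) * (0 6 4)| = |(0 6 4)(3 7 9 5)| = 12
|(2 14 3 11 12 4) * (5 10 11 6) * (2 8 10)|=5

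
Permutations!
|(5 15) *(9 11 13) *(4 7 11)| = |(4 7 11 13 9)(5 15)| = 10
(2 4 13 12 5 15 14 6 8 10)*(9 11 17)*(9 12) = [0, 1, 4, 3, 13, 15, 8, 7, 10, 11, 2, 17, 5, 9, 6, 14, 16, 12] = (2 4 13 9 11 17 12 5 15 14 6 8 10)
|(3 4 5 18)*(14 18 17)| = |(3 4 5 17 14 18)| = 6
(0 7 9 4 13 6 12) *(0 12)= (0 7 9 4 13 6)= [7, 1, 2, 3, 13, 5, 0, 9, 8, 4, 10, 11, 12, 6]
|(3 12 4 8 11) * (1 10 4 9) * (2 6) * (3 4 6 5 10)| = 12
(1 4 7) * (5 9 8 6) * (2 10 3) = (1 4 7)(2 10 3)(5 9 8 6) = [0, 4, 10, 2, 7, 9, 5, 1, 6, 8, 3]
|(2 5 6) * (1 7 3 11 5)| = |(1 7 3 11 5 6 2)| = 7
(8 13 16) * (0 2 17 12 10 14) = (0 2 17 12 10 14)(8 13 16) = [2, 1, 17, 3, 4, 5, 6, 7, 13, 9, 14, 11, 10, 16, 0, 15, 8, 12]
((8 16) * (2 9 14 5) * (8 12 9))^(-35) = (16)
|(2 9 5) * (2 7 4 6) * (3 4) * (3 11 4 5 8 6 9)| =9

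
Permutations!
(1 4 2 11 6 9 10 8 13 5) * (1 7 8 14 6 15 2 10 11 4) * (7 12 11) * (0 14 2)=(0 14 6 9 7 8 13 5 12 11 15)(2 4 10)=[14, 1, 4, 3, 10, 12, 9, 8, 13, 7, 2, 15, 11, 5, 6, 0]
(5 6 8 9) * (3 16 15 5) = (3 16 15 5 6 8 9) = [0, 1, 2, 16, 4, 6, 8, 7, 9, 3, 10, 11, 12, 13, 14, 5, 15]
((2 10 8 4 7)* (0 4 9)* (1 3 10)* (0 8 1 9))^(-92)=((0 4 7 2 9 8)(1 3 10))^(-92)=(0 9 7)(1 3 10)(2 4 8)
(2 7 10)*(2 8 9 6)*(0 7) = [7, 1, 0, 3, 4, 5, 2, 10, 9, 6, 8] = (0 7 10 8 9 6 2)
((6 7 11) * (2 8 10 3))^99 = ((2 8 10 3)(6 7 11))^99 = (11)(2 3 10 8)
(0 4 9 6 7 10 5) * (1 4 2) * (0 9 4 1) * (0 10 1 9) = (0 2 10 5)(1 9 6 7) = [2, 9, 10, 3, 4, 0, 7, 1, 8, 6, 5]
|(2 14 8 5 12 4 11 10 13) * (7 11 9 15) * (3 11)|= |(2 14 8 5 12 4 9 15 7 3 11 10 13)|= 13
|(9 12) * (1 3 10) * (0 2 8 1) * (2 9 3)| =|(0 9 12 3 10)(1 2 8)| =15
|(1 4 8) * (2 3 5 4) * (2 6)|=|(1 6 2 3 5 4 8)|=7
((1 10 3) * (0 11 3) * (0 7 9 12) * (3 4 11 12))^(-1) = (0 12)(1 3 9 7 10)(4 11)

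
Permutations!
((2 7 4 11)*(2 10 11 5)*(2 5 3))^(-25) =(2 3 4 7)(10 11)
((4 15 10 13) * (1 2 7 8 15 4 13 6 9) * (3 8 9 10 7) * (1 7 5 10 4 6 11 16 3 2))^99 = ((3 8 15 5 10 11 16)(4 6)(7 9))^99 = (3 8 15 5 10 11 16)(4 6)(7 9)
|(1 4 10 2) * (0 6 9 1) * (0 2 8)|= 7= |(0 6 9 1 4 10 8)|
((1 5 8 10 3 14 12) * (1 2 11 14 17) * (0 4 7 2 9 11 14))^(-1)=(0 11 9 12 14 2 7 4)(1 17 3 10 8 5)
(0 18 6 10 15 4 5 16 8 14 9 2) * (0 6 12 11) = (0 18 12 11)(2 6 10 15 4 5 16 8 14 9) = [18, 1, 6, 3, 5, 16, 10, 7, 14, 2, 15, 0, 11, 13, 9, 4, 8, 17, 12]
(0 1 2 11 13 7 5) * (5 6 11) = (0 1 2 5)(6 11 13 7) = [1, 2, 5, 3, 4, 0, 11, 6, 8, 9, 10, 13, 12, 7]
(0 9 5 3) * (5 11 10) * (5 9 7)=(0 7 5 3)(9 11 10)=[7, 1, 2, 0, 4, 3, 6, 5, 8, 11, 9, 10]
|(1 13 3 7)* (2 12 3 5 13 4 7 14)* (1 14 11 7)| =6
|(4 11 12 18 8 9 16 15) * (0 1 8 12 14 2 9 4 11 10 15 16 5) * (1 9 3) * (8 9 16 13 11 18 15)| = |(0 16 13 11 14 2 3 1 9 5)(4 10 8)(12 15 18)| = 30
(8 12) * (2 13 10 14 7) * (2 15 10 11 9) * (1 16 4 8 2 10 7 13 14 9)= (1 16 4 8 12 2 14 13 11)(7 15)(9 10)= [0, 16, 14, 3, 8, 5, 6, 15, 12, 10, 9, 1, 2, 11, 13, 7, 4]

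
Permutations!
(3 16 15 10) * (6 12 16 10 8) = (3 10)(6 12 16 15 8) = [0, 1, 2, 10, 4, 5, 12, 7, 6, 9, 3, 11, 16, 13, 14, 8, 15]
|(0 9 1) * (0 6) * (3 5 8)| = |(0 9 1 6)(3 5 8)| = 12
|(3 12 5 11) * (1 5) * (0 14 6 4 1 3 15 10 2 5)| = |(0 14 6 4 1)(2 5 11 15 10)(3 12)| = 10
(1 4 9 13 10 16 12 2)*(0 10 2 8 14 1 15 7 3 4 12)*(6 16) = (0 10 6 16)(1 12 8 14)(2 15 7 3 4 9 13) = [10, 12, 15, 4, 9, 5, 16, 3, 14, 13, 6, 11, 8, 2, 1, 7, 0]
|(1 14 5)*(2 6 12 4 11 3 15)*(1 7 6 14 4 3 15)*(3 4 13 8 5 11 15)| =|(1 13 8 5 7 6 12 4 15 2 14 11 3)| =13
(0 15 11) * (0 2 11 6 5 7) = (0 15 6 5 7)(2 11) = [15, 1, 11, 3, 4, 7, 5, 0, 8, 9, 10, 2, 12, 13, 14, 6]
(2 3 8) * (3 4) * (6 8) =(2 4 3 6 8) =[0, 1, 4, 6, 3, 5, 8, 7, 2]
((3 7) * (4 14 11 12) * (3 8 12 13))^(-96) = ((3 7 8 12 4 14 11 13))^(-96) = (14)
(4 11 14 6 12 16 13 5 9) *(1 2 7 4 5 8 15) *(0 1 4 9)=(0 1 2 7 9 5)(4 11 14 6 12 16 13 8 15)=[1, 2, 7, 3, 11, 0, 12, 9, 15, 5, 10, 14, 16, 8, 6, 4, 13]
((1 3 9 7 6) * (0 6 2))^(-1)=((0 6 1 3 9 7 2))^(-1)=(0 2 7 9 3 1 6)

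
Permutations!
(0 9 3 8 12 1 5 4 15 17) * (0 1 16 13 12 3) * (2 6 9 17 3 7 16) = (0 17 1 5 4 15 3 8 7 16 13 12 2 6 9) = [17, 5, 6, 8, 15, 4, 9, 16, 7, 0, 10, 11, 2, 12, 14, 3, 13, 1]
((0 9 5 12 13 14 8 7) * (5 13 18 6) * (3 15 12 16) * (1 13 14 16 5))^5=(1 12 16 6 15 13 18 3)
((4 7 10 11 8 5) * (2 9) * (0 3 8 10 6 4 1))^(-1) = ((0 3 8 5 1)(2 9)(4 7 6)(10 11))^(-1) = (0 1 5 8 3)(2 9)(4 6 7)(10 11)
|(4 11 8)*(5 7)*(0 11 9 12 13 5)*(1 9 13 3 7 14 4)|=|(0 11 8 1 9 12 3 7)(4 13 5 14)|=8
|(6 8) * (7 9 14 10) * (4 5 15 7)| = 14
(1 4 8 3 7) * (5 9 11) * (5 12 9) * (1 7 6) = (1 4 8 3 6)(9 11 12) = [0, 4, 2, 6, 8, 5, 1, 7, 3, 11, 10, 12, 9]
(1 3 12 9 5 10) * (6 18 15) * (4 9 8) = (1 3 12 8 4 9 5 10)(6 18 15) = [0, 3, 2, 12, 9, 10, 18, 7, 4, 5, 1, 11, 8, 13, 14, 6, 16, 17, 15]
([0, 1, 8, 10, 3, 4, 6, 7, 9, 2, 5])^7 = [0, 1, 8, 4, 5, 10, 6, 7, 9, 2, 3]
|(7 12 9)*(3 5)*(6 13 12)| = 10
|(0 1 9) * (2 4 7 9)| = 6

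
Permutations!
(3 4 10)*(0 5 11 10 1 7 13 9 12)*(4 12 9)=(0 5 11 10 3 12)(1 7 13 4)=[5, 7, 2, 12, 1, 11, 6, 13, 8, 9, 3, 10, 0, 4]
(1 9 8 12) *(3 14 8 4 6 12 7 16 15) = (1 9 4 6 12)(3 14 8 7 16 15) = [0, 9, 2, 14, 6, 5, 12, 16, 7, 4, 10, 11, 1, 13, 8, 3, 15]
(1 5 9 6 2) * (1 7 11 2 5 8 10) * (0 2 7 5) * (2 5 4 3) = (0 5 9 6)(1 8 10)(2 4 3)(7 11) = [5, 8, 4, 2, 3, 9, 0, 11, 10, 6, 1, 7]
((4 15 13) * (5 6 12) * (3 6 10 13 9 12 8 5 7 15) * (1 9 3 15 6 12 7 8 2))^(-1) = (1 2 6 7 9)(3 15 4 13 10 5 8 12)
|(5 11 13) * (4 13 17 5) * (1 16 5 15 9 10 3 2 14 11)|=|(1 16 5)(2 14 11 17 15 9 10 3)(4 13)|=24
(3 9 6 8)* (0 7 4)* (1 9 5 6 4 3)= (0 7 3 5 6 8 1 9 4)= [7, 9, 2, 5, 0, 6, 8, 3, 1, 4]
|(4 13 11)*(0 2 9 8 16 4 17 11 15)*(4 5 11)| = 11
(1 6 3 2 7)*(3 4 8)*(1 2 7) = (1 6 4 8 3 7 2) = [0, 6, 1, 7, 8, 5, 4, 2, 3]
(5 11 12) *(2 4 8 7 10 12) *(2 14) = (2 4 8 7 10 12 5 11 14) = [0, 1, 4, 3, 8, 11, 6, 10, 7, 9, 12, 14, 5, 13, 2]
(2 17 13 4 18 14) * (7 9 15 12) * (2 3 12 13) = (2 17)(3 12 7 9 15 13 4 18 14) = [0, 1, 17, 12, 18, 5, 6, 9, 8, 15, 10, 11, 7, 4, 3, 13, 16, 2, 14]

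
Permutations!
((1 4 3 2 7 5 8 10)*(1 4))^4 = ((2 7 5 8 10 4 3))^4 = (2 10 7 4 5 3 8)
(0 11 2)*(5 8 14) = (0 11 2)(5 8 14) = [11, 1, 0, 3, 4, 8, 6, 7, 14, 9, 10, 2, 12, 13, 5]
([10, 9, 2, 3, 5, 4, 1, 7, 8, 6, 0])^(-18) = (10)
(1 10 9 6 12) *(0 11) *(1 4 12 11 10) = [10, 1, 2, 3, 12, 5, 11, 7, 8, 6, 9, 0, 4] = (0 10 9 6 11)(4 12)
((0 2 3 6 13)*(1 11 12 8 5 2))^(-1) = (0 13 6 3 2 5 8 12 11 1)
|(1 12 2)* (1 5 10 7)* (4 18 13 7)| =|(1 12 2 5 10 4 18 13 7)| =9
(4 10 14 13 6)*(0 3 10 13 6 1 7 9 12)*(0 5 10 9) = [3, 7, 2, 9, 13, 10, 4, 0, 8, 12, 14, 11, 5, 1, 6] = (0 3 9 12 5 10 14 6 4 13 1 7)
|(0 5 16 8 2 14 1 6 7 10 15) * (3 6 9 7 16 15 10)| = |(0 5 15)(1 9 7 3 6 16 8 2 14)| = 9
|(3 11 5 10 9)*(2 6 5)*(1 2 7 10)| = |(1 2 6 5)(3 11 7 10 9)| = 20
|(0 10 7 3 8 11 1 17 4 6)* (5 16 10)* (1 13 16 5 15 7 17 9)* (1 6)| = |(0 15 7 3 8 11 13 16 10 17 4 1 9 6)| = 14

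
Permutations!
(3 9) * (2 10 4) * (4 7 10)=(2 4)(3 9)(7 10)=[0, 1, 4, 9, 2, 5, 6, 10, 8, 3, 7]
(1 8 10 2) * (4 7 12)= (1 8 10 2)(4 7 12)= [0, 8, 1, 3, 7, 5, 6, 12, 10, 9, 2, 11, 4]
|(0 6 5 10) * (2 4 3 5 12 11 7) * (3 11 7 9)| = |(0 6 12 7 2 4 11 9 3 5 10)| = 11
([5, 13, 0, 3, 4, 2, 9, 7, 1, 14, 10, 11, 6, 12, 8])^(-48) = [0, 13, 2, 3, 4, 5, 9, 7, 1, 14, 10, 11, 6, 12, 8]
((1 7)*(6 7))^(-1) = (1 7 6)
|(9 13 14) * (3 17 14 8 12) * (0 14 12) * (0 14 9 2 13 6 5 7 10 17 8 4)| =|(0 9 6 5 7 10 17 12 3 8 14 2 13 4)| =14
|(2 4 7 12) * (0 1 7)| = 6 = |(0 1 7 12 2 4)|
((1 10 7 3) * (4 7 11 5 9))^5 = (1 4 11 3 9 10 7 5)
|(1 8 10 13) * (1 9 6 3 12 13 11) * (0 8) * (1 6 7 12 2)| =|(0 8 10 11 6 3 2 1)(7 12 13 9)| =8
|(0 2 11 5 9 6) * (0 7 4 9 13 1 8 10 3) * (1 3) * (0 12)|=84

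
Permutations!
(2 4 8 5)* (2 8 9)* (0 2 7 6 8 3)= (0 2 4 9 7 6 8 5 3)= [2, 1, 4, 0, 9, 3, 8, 6, 5, 7]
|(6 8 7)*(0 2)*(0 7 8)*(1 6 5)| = 6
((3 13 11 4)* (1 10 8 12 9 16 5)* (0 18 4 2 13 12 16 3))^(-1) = ((0 18 4)(1 10 8 16 5)(2 13 11)(3 12 9))^(-1) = (0 4 18)(1 5 16 8 10)(2 11 13)(3 9 12)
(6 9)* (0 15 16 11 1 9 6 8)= (0 15 16 11 1 9 8)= [15, 9, 2, 3, 4, 5, 6, 7, 0, 8, 10, 1, 12, 13, 14, 16, 11]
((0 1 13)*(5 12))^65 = (0 13 1)(5 12)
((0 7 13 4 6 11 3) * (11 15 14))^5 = ((0 7 13 4 6 15 14 11 3))^5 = (0 15 7 14 13 11 4 3 6)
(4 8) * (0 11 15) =(0 11 15)(4 8) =[11, 1, 2, 3, 8, 5, 6, 7, 4, 9, 10, 15, 12, 13, 14, 0]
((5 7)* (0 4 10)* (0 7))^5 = ((0 4 10 7 5))^5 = (10)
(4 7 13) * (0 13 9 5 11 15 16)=(0 13 4 7 9 5 11 15 16)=[13, 1, 2, 3, 7, 11, 6, 9, 8, 5, 10, 15, 12, 4, 14, 16, 0]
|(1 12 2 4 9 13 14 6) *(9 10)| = 9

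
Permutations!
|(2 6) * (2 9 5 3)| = |(2 6 9 5 3)| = 5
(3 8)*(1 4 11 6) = (1 4 11 6)(3 8) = [0, 4, 2, 8, 11, 5, 1, 7, 3, 9, 10, 6]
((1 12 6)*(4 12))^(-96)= (12)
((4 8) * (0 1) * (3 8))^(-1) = (0 1)(3 4 8)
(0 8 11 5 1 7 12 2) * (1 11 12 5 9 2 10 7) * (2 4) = (0 8 12 10 7 5 11 9 4 2) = [8, 1, 0, 3, 2, 11, 6, 5, 12, 4, 7, 9, 10]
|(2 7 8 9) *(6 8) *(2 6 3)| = |(2 7 3)(6 8 9)| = 3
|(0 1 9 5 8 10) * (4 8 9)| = 10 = |(0 1 4 8 10)(5 9)|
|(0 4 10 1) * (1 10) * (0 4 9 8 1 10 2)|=7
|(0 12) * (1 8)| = |(0 12)(1 8)| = 2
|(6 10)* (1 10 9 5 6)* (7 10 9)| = 6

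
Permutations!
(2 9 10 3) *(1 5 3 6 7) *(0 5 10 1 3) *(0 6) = (0 5 6 7 3 2 9 1 10) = [5, 10, 9, 2, 4, 6, 7, 3, 8, 1, 0]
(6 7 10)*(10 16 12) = (6 7 16 12 10) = [0, 1, 2, 3, 4, 5, 7, 16, 8, 9, 6, 11, 10, 13, 14, 15, 12]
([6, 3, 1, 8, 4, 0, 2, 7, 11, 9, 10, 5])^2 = (0 2 3 11)(1 8 5 6)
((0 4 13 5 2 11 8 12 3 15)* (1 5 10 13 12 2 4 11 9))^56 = ((0 11 8 2 9 1 5 4 12 3 15)(10 13))^56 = (0 11 8 2 9 1 5 4 12 3 15)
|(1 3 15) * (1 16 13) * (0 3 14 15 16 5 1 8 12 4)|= 28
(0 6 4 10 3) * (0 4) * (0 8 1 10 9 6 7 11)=(0 7 11)(1 10 3 4 9 6 8)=[7, 10, 2, 4, 9, 5, 8, 11, 1, 6, 3, 0]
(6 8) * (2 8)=[0, 1, 8, 3, 4, 5, 2, 7, 6]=(2 8 6)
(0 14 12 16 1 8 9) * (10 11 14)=(0 10 11 14 12 16 1 8 9)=[10, 8, 2, 3, 4, 5, 6, 7, 9, 0, 11, 14, 16, 13, 12, 15, 1]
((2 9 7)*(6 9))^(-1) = (2 7 9 6)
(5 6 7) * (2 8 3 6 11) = (2 8 3 6 7 5 11) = [0, 1, 8, 6, 4, 11, 7, 5, 3, 9, 10, 2]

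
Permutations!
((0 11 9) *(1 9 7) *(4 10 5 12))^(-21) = ((0 11 7 1 9)(4 10 5 12))^(-21) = (0 9 1 7 11)(4 12 5 10)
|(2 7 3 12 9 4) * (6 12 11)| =|(2 7 3 11 6 12 9 4)| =8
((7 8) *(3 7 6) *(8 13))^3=(3 8 7 6 13)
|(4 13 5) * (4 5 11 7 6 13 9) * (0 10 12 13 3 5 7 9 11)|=12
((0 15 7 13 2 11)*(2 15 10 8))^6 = (15)(0 10 8 2 11)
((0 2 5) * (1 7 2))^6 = ((0 1 7 2 5))^6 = (0 1 7 2 5)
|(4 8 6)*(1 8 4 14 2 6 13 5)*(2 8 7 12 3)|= 10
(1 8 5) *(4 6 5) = [0, 8, 2, 3, 6, 1, 5, 7, 4] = (1 8 4 6 5)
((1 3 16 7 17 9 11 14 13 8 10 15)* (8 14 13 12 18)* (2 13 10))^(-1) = (1 15 10 11 9 17 7 16 3)(2 8 18 12 14 13)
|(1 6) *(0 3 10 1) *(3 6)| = 6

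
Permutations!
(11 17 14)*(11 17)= [0, 1, 2, 3, 4, 5, 6, 7, 8, 9, 10, 11, 12, 13, 17, 15, 16, 14]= (14 17)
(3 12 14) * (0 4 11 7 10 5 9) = (0 4 11 7 10 5 9)(3 12 14) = [4, 1, 2, 12, 11, 9, 6, 10, 8, 0, 5, 7, 14, 13, 3]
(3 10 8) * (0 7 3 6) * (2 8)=(0 7 3 10 2 8 6)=[7, 1, 8, 10, 4, 5, 0, 3, 6, 9, 2]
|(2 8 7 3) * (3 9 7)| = |(2 8 3)(7 9)| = 6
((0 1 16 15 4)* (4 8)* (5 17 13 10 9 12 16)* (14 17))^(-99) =((0 1 5 14 17 13 10 9 12 16 15 8 4))^(-99) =(0 13 15 5 9 4 17 16 1 10 8 14 12)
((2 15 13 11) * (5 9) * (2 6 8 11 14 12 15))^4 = ((5 9)(6 8 11)(12 15 13 14))^4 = (15)(6 8 11)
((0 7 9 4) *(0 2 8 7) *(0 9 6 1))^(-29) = (0 2 6 9 8 1 4 7)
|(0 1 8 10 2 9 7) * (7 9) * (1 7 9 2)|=6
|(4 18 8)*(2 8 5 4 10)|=3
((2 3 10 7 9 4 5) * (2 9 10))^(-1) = (2 3)(4 9 5)(7 10)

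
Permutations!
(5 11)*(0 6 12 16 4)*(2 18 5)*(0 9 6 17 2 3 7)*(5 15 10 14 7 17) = (0 5 11 3 17 2 18 15 10 14 7)(4 9 6 12 16) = [5, 1, 18, 17, 9, 11, 12, 0, 8, 6, 14, 3, 16, 13, 7, 10, 4, 2, 15]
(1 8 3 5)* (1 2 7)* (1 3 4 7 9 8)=(2 9 8 4 7 3 5)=[0, 1, 9, 5, 7, 2, 6, 3, 4, 8]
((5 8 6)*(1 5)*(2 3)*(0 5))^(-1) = (0 1 6 8 5)(2 3) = ((0 5 8 6 1)(2 3))^(-1)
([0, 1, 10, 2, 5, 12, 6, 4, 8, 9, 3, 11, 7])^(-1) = [0, 1, 3, 10, 7, 4, 6, 12, 8, 9, 2, 11, 5]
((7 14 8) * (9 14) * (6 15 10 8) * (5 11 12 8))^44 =((5 11 12 8 7 9 14 6 15 10))^44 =(5 7 15 12 14)(6 11 9 10 8)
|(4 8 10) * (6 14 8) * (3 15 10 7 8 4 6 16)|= 14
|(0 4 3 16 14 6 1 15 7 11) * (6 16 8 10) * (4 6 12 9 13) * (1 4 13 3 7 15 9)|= |(0 6 4 7 11)(1 9 3 8 10 12)(14 16)|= 30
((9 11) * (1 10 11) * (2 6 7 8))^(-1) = ((1 10 11 9)(2 6 7 8))^(-1) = (1 9 11 10)(2 8 7 6)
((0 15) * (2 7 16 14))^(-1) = ((0 15)(2 7 16 14))^(-1) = (0 15)(2 14 16 7)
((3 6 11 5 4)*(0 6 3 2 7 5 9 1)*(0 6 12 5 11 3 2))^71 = ((0 12 5 4)(1 6 3 2 7 11 9))^71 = (0 4 5 12)(1 6 3 2 7 11 9)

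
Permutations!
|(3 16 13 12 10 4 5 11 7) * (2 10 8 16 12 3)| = |(2 10 4 5 11 7)(3 12 8 16 13)| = 30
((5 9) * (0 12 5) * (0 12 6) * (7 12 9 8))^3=((0 6)(5 8 7 12))^3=(0 6)(5 12 7 8)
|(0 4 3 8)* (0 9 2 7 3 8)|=7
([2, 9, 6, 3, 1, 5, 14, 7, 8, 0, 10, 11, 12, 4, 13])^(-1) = [9, 4, 0, 3, 13, 5, 2, 7, 8, 1, 10, 11, 12, 14, 6]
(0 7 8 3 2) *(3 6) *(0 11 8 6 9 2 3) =[7, 1, 11, 3, 4, 5, 0, 6, 9, 2, 10, 8] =(0 7 6)(2 11 8 9)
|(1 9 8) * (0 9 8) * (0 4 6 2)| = |(0 9 4 6 2)(1 8)| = 10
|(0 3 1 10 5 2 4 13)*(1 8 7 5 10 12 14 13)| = |(0 3 8 7 5 2 4 1 12 14 13)| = 11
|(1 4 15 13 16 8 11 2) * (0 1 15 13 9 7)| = 11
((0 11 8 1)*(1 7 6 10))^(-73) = (0 6 11 10 8 1 7)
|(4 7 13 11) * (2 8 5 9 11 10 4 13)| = 9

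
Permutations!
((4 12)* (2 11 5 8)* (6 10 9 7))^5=(2 11 5 8)(4 12)(6 10 9 7)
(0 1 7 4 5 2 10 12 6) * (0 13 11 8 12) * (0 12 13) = (0 1 7 4 5 2 10 12 6)(8 13 11) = [1, 7, 10, 3, 5, 2, 0, 4, 13, 9, 12, 8, 6, 11]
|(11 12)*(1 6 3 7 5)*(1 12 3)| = 10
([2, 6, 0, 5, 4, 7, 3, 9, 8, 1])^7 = (0 2)(1 6 3 5 7 9)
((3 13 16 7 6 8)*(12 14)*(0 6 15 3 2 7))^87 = ((0 6 8 2 7 15 3 13 16)(12 14))^87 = (0 3 2)(6 13 7)(8 16 15)(12 14)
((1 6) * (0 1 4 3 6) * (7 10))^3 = (0 1)(7 10)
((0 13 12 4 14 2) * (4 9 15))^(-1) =(0 2 14 4 15 9 12 13)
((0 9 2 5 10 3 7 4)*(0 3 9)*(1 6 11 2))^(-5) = (1 11 5 9 6 2 10)(3 7 4)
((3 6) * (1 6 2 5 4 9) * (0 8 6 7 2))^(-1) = ((0 8 6 3)(1 7 2 5 4 9))^(-1) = (0 3 6 8)(1 9 4 5 2 7)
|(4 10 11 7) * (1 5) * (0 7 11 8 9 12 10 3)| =4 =|(0 7 4 3)(1 5)(8 9 12 10)|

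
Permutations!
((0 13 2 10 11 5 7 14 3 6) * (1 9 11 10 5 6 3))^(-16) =(0 7 11 2 1)(5 9 13 14 6)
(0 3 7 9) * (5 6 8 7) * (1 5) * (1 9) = (0 3 9)(1 5 6 8 7) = [3, 5, 2, 9, 4, 6, 8, 1, 7, 0]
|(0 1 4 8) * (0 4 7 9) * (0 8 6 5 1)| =7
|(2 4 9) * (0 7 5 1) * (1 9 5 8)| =|(0 7 8 1)(2 4 5 9)| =4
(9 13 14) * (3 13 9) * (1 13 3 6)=(1 13 14 6)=[0, 13, 2, 3, 4, 5, 1, 7, 8, 9, 10, 11, 12, 14, 6]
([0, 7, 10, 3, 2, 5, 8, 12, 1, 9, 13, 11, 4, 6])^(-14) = [0, 2, 8, 3, 6, 5, 12, 10, 4, 9, 1, 11, 13, 7]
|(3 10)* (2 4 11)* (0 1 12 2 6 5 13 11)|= 20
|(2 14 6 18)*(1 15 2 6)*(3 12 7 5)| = 4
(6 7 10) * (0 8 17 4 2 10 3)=(0 8 17 4 2 10 6 7 3)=[8, 1, 10, 0, 2, 5, 7, 3, 17, 9, 6, 11, 12, 13, 14, 15, 16, 4]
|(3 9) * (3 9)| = 1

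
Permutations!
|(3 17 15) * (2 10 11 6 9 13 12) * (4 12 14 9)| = 6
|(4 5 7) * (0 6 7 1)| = |(0 6 7 4 5 1)| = 6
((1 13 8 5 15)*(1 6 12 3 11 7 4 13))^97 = (3 15 13 11 6 8 7 12 5 4)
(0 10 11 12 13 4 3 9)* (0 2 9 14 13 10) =(2 9)(3 14 13 4)(10 11 12) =[0, 1, 9, 14, 3, 5, 6, 7, 8, 2, 11, 12, 10, 4, 13]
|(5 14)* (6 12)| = |(5 14)(6 12)| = 2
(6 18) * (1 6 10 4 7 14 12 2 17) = (1 6 18 10 4 7 14 12 2 17) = [0, 6, 17, 3, 7, 5, 18, 14, 8, 9, 4, 11, 2, 13, 12, 15, 16, 1, 10]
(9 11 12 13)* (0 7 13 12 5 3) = (0 7 13 9 11 5 3) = [7, 1, 2, 0, 4, 3, 6, 13, 8, 11, 10, 5, 12, 9]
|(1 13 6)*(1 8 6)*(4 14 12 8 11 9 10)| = 8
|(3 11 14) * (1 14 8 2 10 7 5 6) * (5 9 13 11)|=35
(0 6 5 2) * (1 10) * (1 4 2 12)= (0 6 5 12 1 10 4 2)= [6, 10, 0, 3, 2, 12, 5, 7, 8, 9, 4, 11, 1]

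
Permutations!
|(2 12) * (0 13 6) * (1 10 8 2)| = |(0 13 6)(1 10 8 2 12)| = 15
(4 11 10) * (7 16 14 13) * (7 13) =(4 11 10)(7 16 14) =[0, 1, 2, 3, 11, 5, 6, 16, 8, 9, 4, 10, 12, 13, 7, 15, 14]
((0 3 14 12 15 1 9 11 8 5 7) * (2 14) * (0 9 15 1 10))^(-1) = (0 10 15 1 12 14 2 3)(5 8 11 9 7)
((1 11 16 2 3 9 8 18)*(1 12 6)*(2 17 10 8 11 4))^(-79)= (1 6 12 18 8 10 17 16 11 9 3 2 4)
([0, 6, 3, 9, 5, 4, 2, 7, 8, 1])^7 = (1 2 9 6 3)(4 5)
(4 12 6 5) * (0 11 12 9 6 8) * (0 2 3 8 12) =(12)(0 11)(2 3 8)(4 9 6 5) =[11, 1, 3, 8, 9, 4, 5, 7, 2, 6, 10, 0, 12]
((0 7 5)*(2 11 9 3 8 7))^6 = ((0 2 11 9 3 8 7 5))^6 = (0 7 3 11)(2 5 8 9)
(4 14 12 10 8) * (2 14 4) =[0, 1, 14, 3, 4, 5, 6, 7, 2, 9, 8, 11, 10, 13, 12] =(2 14 12 10 8)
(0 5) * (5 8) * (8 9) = (0 9 8 5) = [9, 1, 2, 3, 4, 0, 6, 7, 5, 8]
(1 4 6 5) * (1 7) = (1 4 6 5 7) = [0, 4, 2, 3, 6, 7, 5, 1]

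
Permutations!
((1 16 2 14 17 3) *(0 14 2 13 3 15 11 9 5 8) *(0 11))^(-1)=(0 15 17 14)(1 3 13 16)(5 9 11 8)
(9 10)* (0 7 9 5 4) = [7, 1, 2, 3, 0, 4, 6, 9, 8, 10, 5] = (0 7 9 10 5 4)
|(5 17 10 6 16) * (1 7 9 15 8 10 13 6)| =|(1 7 9 15 8 10)(5 17 13 6 16)| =30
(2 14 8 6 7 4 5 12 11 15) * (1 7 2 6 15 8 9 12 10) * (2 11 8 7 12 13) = (1 12 8 15 6 11 7 4 5 10)(2 14 9 13) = [0, 12, 14, 3, 5, 10, 11, 4, 15, 13, 1, 7, 8, 2, 9, 6]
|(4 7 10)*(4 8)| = |(4 7 10 8)| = 4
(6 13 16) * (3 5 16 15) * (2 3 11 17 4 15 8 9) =(2 3 5 16 6 13 8 9)(4 15 11 17) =[0, 1, 3, 5, 15, 16, 13, 7, 9, 2, 10, 17, 12, 8, 14, 11, 6, 4]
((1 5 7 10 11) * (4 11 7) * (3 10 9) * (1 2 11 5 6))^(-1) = (1 6)(2 11)(3 9 7 10)(4 5)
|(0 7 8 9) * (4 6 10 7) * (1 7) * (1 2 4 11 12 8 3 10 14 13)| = |(0 11 12 8 9)(1 7 3 10 2 4 6 14 13)| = 45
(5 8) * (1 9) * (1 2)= (1 9 2)(5 8)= [0, 9, 1, 3, 4, 8, 6, 7, 5, 2]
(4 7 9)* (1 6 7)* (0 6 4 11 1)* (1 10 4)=(0 6 7 9 11 10 4)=[6, 1, 2, 3, 0, 5, 7, 9, 8, 11, 4, 10]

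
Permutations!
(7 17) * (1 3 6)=(1 3 6)(7 17)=[0, 3, 2, 6, 4, 5, 1, 17, 8, 9, 10, 11, 12, 13, 14, 15, 16, 7]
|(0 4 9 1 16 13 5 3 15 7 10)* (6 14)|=22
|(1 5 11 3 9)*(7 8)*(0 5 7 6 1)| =|(0 5 11 3 9)(1 7 8 6)| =20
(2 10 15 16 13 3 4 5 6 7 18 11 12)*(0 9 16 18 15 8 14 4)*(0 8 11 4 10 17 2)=(0 9 16 13 3 8 14 10 11 12)(2 17)(4 5 6 7 15 18)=[9, 1, 17, 8, 5, 6, 7, 15, 14, 16, 11, 12, 0, 3, 10, 18, 13, 2, 4]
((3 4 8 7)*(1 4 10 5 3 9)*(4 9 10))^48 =(10) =((1 9)(3 4 8 7 10 5))^48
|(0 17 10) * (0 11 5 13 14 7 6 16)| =10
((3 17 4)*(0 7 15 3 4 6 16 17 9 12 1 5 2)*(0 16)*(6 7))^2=((0 6)(1 5 2 16 17 7 15 3 9 12))^2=(1 2 17 15 9)(3 12 5 16 7)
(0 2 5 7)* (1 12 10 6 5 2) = (0 1 12 10 6 5 7) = [1, 12, 2, 3, 4, 7, 5, 0, 8, 9, 6, 11, 10]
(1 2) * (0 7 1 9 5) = (0 7 1 2 9 5) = [7, 2, 9, 3, 4, 0, 6, 1, 8, 5]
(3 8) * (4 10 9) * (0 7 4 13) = (0 7 4 10 9 13)(3 8) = [7, 1, 2, 8, 10, 5, 6, 4, 3, 13, 9, 11, 12, 0]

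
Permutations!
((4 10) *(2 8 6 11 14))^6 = ((2 8 6 11 14)(4 10))^6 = (2 8 6 11 14)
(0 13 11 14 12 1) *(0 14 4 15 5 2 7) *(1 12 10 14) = (0 13 11 4 15 5 2 7)(10 14) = [13, 1, 7, 3, 15, 2, 6, 0, 8, 9, 14, 4, 12, 11, 10, 5]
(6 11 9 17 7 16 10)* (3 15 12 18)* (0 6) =(0 6 11 9 17 7 16 10)(3 15 12 18) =[6, 1, 2, 15, 4, 5, 11, 16, 8, 17, 0, 9, 18, 13, 14, 12, 10, 7, 3]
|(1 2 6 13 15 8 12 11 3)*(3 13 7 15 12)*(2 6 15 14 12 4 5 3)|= |(1 6 7 14 12 11 13 4 5 3)(2 15 8)|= 30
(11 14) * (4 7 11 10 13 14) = (4 7 11)(10 13 14) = [0, 1, 2, 3, 7, 5, 6, 11, 8, 9, 13, 4, 12, 14, 10]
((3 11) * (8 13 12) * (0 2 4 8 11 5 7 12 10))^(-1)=(0 10 13 8 4 2)(3 11 12 7 5)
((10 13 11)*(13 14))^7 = ((10 14 13 11))^7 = (10 11 13 14)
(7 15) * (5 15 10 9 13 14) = (5 15 7 10 9 13 14) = [0, 1, 2, 3, 4, 15, 6, 10, 8, 13, 9, 11, 12, 14, 5, 7]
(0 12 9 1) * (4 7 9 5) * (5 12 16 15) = (0 16 15 5 4 7 9 1) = [16, 0, 2, 3, 7, 4, 6, 9, 8, 1, 10, 11, 12, 13, 14, 5, 15]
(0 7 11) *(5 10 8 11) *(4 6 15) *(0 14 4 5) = (0 7)(4 6 15 5 10 8 11 14) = [7, 1, 2, 3, 6, 10, 15, 0, 11, 9, 8, 14, 12, 13, 4, 5]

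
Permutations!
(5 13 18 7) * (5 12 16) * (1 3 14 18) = [0, 3, 2, 14, 4, 13, 6, 12, 8, 9, 10, 11, 16, 1, 18, 15, 5, 17, 7] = (1 3 14 18 7 12 16 5 13)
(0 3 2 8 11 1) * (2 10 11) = (0 3 10 11 1)(2 8) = [3, 0, 8, 10, 4, 5, 6, 7, 2, 9, 11, 1]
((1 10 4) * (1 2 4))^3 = ((1 10)(2 4))^3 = (1 10)(2 4)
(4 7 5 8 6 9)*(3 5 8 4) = [0, 1, 2, 5, 7, 4, 9, 8, 6, 3] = (3 5 4 7 8 6 9)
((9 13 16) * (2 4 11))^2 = ((2 4 11)(9 13 16))^2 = (2 11 4)(9 16 13)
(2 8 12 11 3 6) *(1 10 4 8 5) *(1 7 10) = (2 5 7 10 4 8 12 11 3 6) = [0, 1, 5, 6, 8, 7, 2, 10, 12, 9, 4, 3, 11]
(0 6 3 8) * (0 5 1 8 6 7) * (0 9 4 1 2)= (0 7 9 4 1 8 5 2)(3 6)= [7, 8, 0, 6, 1, 2, 3, 9, 5, 4]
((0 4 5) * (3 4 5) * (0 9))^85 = (0 5 9)(3 4) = ((0 5 9)(3 4))^85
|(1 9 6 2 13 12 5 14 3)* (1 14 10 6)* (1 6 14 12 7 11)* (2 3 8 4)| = |(1 9 6 3 12 5 10 14 8 4 2 13 7 11)| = 14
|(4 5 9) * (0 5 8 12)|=|(0 5 9 4 8 12)|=6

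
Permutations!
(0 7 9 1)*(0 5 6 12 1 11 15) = [7, 5, 2, 3, 4, 6, 12, 9, 8, 11, 10, 15, 1, 13, 14, 0] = (0 7 9 11 15)(1 5 6 12)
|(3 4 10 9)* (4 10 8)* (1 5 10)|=10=|(1 5 10 9 3)(4 8)|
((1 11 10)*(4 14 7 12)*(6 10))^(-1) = (1 10 6 11)(4 12 7 14)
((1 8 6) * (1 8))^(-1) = ((6 8))^(-1) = (6 8)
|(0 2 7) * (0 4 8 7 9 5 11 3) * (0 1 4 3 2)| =|(1 4 8 7 3)(2 9 5 11)| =20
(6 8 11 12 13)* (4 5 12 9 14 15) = (4 5 12 13 6 8 11 9 14 15) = [0, 1, 2, 3, 5, 12, 8, 7, 11, 14, 10, 9, 13, 6, 15, 4]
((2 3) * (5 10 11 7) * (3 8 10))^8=((2 8 10 11 7 5 3))^8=(2 8 10 11 7 5 3)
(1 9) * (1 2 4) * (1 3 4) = (1 9 2)(3 4) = [0, 9, 1, 4, 3, 5, 6, 7, 8, 2]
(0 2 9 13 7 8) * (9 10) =(0 2 10 9 13 7 8) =[2, 1, 10, 3, 4, 5, 6, 8, 0, 13, 9, 11, 12, 7]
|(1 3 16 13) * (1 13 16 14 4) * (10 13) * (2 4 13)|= |(16)(1 3 14 13 10 2 4)|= 7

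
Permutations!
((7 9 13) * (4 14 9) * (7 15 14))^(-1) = (4 7)(9 14 15 13)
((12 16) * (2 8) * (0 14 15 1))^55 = ((0 14 15 1)(2 8)(12 16))^55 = (0 1 15 14)(2 8)(12 16)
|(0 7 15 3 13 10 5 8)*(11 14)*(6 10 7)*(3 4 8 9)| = |(0 6 10 5 9 3 13 7 15 4 8)(11 14)| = 22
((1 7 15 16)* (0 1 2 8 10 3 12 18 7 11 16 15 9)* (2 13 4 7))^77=(0 4 11 9 13 1 7 16)(2 18 12 3 10 8)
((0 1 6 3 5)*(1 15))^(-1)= ((0 15 1 6 3 5))^(-1)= (0 5 3 6 1 15)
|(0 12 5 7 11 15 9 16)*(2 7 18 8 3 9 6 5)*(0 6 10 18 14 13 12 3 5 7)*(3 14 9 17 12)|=|(0 14 13 3 17 12 2)(5 9 16 6 7 11 15 10 18 8)|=70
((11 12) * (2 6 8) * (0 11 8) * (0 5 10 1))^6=(0 5 8)(1 6 12)(2 11 10)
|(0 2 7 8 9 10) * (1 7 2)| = 6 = |(0 1 7 8 9 10)|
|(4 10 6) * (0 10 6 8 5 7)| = |(0 10 8 5 7)(4 6)| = 10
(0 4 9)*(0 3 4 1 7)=(0 1 7)(3 4 9)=[1, 7, 2, 4, 9, 5, 6, 0, 8, 3]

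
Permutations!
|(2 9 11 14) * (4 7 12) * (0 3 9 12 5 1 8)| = |(0 3 9 11 14 2 12 4 7 5 1 8)| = 12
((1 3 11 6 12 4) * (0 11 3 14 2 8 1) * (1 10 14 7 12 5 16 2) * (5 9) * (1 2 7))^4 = ((0 11 6 9 5 16 7 12 4)(2 8 10 14))^4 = (0 5 4 9 12 6 7 11 16)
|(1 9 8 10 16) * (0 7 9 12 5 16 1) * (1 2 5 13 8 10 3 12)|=|(0 7 9 10 2 5 16)(3 12 13 8)|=28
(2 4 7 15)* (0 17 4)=(0 17 4 7 15 2)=[17, 1, 0, 3, 7, 5, 6, 15, 8, 9, 10, 11, 12, 13, 14, 2, 16, 4]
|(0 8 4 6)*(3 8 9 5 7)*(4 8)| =7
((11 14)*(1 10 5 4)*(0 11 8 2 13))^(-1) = ((0 11 14 8 2 13)(1 10 5 4))^(-1) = (0 13 2 8 14 11)(1 4 5 10)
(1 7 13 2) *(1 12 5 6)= (1 7 13 2 12 5 6)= [0, 7, 12, 3, 4, 6, 1, 13, 8, 9, 10, 11, 5, 2]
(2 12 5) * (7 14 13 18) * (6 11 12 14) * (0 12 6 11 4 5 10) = (0 12 10)(2 14 13 18 7 11 6 4 5) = [12, 1, 14, 3, 5, 2, 4, 11, 8, 9, 0, 6, 10, 18, 13, 15, 16, 17, 7]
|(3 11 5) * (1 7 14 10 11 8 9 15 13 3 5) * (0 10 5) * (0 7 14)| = |(0 10 11 1 14 5 7)(3 8 9 15 13)| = 35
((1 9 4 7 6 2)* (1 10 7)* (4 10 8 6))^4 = (1 4 7 10 9)(2 8 6)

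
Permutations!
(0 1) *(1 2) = (0 2 1) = [2, 0, 1]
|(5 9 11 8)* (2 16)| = |(2 16)(5 9 11 8)| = 4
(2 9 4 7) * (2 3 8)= (2 9 4 7 3 8)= [0, 1, 9, 8, 7, 5, 6, 3, 2, 4]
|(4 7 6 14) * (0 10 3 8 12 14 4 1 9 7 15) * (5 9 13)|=|(0 10 3 8 12 14 1 13 5 9 7 6 4 15)|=14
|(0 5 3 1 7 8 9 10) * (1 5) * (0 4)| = |(0 1 7 8 9 10 4)(3 5)| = 14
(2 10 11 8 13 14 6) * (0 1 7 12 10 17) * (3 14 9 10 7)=[1, 3, 17, 14, 4, 5, 2, 12, 13, 10, 11, 8, 7, 9, 6, 15, 16, 0]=(0 1 3 14 6 2 17)(7 12)(8 13 9 10 11)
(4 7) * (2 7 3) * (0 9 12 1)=(0 9 12 1)(2 7 4 3)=[9, 0, 7, 2, 3, 5, 6, 4, 8, 12, 10, 11, 1]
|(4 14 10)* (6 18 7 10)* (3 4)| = |(3 4 14 6 18 7 10)| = 7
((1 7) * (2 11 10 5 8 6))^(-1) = (1 7)(2 6 8 5 10 11)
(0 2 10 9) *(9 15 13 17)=(0 2 10 15 13 17 9)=[2, 1, 10, 3, 4, 5, 6, 7, 8, 0, 15, 11, 12, 17, 14, 13, 16, 9]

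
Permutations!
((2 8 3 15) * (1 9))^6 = (2 3)(8 15)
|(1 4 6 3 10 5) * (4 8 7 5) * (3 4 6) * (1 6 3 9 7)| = |(1 8)(3 10)(4 9 7 5 6)| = 10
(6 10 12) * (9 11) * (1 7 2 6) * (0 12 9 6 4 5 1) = [12, 7, 4, 3, 5, 1, 10, 2, 8, 11, 9, 6, 0] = (0 12)(1 7 2 4 5)(6 10 9 11)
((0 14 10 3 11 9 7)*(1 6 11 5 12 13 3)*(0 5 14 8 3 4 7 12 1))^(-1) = (0 10 14 3 8)(1 5 7 4 13 12 9 11 6)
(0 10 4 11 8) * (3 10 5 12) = [5, 1, 2, 10, 11, 12, 6, 7, 0, 9, 4, 8, 3] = (0 5 12 3 10 4 11 8)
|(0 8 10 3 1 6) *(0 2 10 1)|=7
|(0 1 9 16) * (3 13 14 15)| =|(0 1 9 16)(3 13 14 15)| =4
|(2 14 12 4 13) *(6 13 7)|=|(2 14 12 4 7 6 13)|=7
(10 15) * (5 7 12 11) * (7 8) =(5 8 7 12 11)(10 15) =[0, 1, 2, 3, 4, 8, 6, 12, 7, 9, 15, 5, 11, 13, 14, 10]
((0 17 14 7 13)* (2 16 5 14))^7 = ((0 17 2 16 5 14 7 13))^7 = (0 13 7 14 5 16 2 17)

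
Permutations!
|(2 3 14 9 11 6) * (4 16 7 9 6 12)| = 12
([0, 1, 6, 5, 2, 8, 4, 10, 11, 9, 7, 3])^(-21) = (3 11 8 5)(7 10)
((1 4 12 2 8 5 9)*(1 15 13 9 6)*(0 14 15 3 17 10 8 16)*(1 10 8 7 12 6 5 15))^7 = ((0 14 1 4 6 10 7 12 2 16)(3 17 8 15 13 9))^7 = (0 12 6 14 2 10 1 16 7 4)(3 17 8 15 13 9)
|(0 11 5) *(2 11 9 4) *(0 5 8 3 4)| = 10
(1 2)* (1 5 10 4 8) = (1 2 5 10 4 8) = [0, 2, 5, 3, 8, 10, 6, 7, 1, 9, 4]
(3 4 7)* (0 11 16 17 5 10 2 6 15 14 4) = [11, 1, 6, 0, 7, 10, 15, 3, 8, 9, 2, 16, 12, 13, 4, 14, 17, 5] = (0 11 16 17 5 10 2 6 15 14 4 7 3)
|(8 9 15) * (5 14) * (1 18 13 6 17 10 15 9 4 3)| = |(1 18 13 6 17 10 15 8 4 3)(5 14)| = 10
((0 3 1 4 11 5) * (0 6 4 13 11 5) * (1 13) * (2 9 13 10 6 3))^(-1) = ((0 2 9 13 11)(3 10 6 4 5))^(-1) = (0 11 13 9 2)(3 5 4 6 10)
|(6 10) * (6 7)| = |(6 10 7)| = 3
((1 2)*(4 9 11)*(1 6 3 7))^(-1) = ((1 2 6 3 7)(4 9 11))^(-1) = (1 7 3 6 2)(4 11 9)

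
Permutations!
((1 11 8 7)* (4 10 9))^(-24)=(11)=((1 11 8 7)(4 10 9))^(-24)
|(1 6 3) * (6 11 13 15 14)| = |(1 11 13 15 14 6 3)| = 7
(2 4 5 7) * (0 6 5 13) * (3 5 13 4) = (0 6 13)(2 3 5 7) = [6, 1, 3, 5, 4, 7, 13, 2, 8, 9, 10, 11, 12, 0]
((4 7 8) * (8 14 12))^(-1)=(4 8 12 14 7)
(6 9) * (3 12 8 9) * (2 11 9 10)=(2 11 9 6 3 12 8 10)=[0, 1, 11, 12, 4, 5, 3, 7, 10, 6, 2, 9, 8]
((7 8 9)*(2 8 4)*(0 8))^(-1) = (0 2 4 7 9 8)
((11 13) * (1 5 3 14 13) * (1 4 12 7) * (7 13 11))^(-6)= (1 14 12)(3 4 7)(5 11 13)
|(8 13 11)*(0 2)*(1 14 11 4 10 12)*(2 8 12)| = 12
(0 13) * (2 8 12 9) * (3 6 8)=[13, 1, 3, 6, 4, 5, 8, 7, 12, 2, 10, 11, 9, 0]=(0 13)(2 3 6 8 12 9)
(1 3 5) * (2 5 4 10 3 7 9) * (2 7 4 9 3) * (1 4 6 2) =(1 6 2 5 4 10)(3 9 7) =[0, 6, 5, 9, 10, 4, 2, 3, 8, 7, 1]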